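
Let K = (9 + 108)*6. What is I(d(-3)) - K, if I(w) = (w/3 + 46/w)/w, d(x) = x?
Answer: -6269/9 ≈ -696.56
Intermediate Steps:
I(w) = (46/w + w/3)/w (I(w) = (w*(⅓) + 46/w)/w = (w/3 + 46/w)/w = (46/w + w/3)/w)
K = 702 (K = 117*6 = 702)
I(d(-3)) - K = (⅓ + 46/(-3)²) - 1*702 = (⅓ + 46*(⅑)) - 702 = (⅓ + 46/9) - 702 = 49/9 - 702 = -6269/9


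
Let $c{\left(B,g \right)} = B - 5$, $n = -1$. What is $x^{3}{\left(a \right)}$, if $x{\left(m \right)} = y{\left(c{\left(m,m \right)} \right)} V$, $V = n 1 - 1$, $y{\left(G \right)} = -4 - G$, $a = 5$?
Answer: $512$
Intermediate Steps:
$c{\left(B,g \right)} = -5 + B$
$V = -2$ ($V = \left(-1\right) 1 - 1 = -1 - 1 = -2$)
$x{\left(m \right)} = -2 + 2 m$ ($x{\left(m \right)} = \left(-4 - \left(-5 + m\right)\right) \left(-2\right) = \left(1 - m\right) \left(-2\right) = -2 + 2 m$)
$x^{3}{\left(a \right)} = \left(-2 + 2 \cdot 5\right)^{3} = \left(-2 + 10\right)^{3} = 8^{3} = 512$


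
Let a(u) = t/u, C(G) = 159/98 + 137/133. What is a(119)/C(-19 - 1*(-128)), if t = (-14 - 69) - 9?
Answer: -24472/83963 ≈ -0.29146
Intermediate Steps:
C(G) = 4939/1862 (C(G) = 159*(1/98) + 137*(1/133) = 159/98 + 137/133 = 4939/1862)
t = -92 (t = -83 - 9 = -92)
a(u) = -92/u
a(119)/C(-19 - 1*(-128)) = (-92/119)/(4939/1862) = -92*1/119*(1862/4939) = -92/119*1862/4939 = -24472/83963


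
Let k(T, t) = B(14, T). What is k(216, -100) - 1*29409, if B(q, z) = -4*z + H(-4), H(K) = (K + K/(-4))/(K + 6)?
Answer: -60549/2 ≈ -30275.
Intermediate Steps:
H(K) = 3*K/(4*(6 + K)) (H(K) = (K + K*(-¼))/(6 + K) = (K - K/4)/(6 + K) = (3*K/4)/(6 + K) = 3*K/(4*(6 + K)))
B(q, z) = -3/2 - 4*z (B(q, z) = -4*z + (¾)*(-4)/(6 - 4) = -4*z + (¾)*(-4)/2 = -4*z + (¾)*(-4)*(½) = -4*z - 3/2 = -3/2 - 4*z)
k(T, t) = -3/2 - 4*T
k(216, -100) - 1*29409 = (-3/2 - 4*216) - 1*29409 = (-3/2 - 864) - 29409 = -1731/2 - 29409 = -60549/2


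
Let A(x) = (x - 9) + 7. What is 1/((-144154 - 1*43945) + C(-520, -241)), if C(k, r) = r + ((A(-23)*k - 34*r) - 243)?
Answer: -1/167389 ≈ -5.9741e-6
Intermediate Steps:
A(x) = -2 + x (A(x) = (-9 + x) + 7 = -2 + x)
C(k, r) = -243 - 33*r - 25*k (C(k, r) = r + (((-2 - 23)*k - 34*r) - 243) = r + ((-25*k - 34*r) - 243) = r + ((-34*r - 25*k) - 243) = r + (-243 - 34*r - 25*k) = -243 - 33*r - 25*k)
1/((-144154 - 1*43945) + C(-520, -241)) = 1/((-144154 - 1*43945) + (-243 - 33*(-241) - 25*(-520))) = 1/((-144154 - 43945) + (-243 + 7953 + 13000)) = 1/(-188099 + 20710) = 1/(-167389) = -1/167389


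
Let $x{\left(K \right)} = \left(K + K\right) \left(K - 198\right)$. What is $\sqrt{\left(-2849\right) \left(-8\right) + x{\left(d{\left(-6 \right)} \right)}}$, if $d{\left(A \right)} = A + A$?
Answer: $14 \sqrt{142} \approx 166.83$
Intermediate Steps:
$d{\left(A \right)} = 2 A$
$x{\left(K \right)} = 2 K \left(-198 + K\right)$
$\sqrt{\left(-2849\right) \left(-8\right) + x{\left(d{\left(-6 \right)} \right)}} = \sqrt{\left(-2849\right) \left(-8\right) + 2 \cdot 2 \left(-6\right) \left(-198 + 2 \left(-6\right)\right)} = \sqrt{22792 + 2 \left(-12\right) \left(-198 - 12\right)} = \sqrt{22792 + 2 \left(-12\right) \left(-210\right)} = \sqrt{22792 + 5040} = \sqrt{27832} = 14 \sqrt{142}$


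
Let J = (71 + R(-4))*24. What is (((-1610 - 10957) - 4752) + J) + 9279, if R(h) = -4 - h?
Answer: -6336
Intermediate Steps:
J = 1704 (J = (71 + (-4 - 1*(-4)))*24 = (71 + (-4 + 4))*24 = (71 + 0)*24 = 71*24 = 1704)
(((-1610 - 10957) - 4752) + J) + 9279 = (((-1610 - 10957) - 4752) + 1704) + 9279 = ((-12567 - 4752) + 1704) + 9279 = (-17319 + 1704) + 9279 = -15615 + 9279 = -6336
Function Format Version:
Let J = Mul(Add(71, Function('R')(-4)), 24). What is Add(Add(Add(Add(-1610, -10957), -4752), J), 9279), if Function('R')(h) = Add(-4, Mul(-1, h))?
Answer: -6336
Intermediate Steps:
J = 1704 (J = Mul(Add(71, Add(-4, Mul(-1, -4))), 24) = Mul(Add(71, Add(-4, 4)), 24) = Mul(Add(71, 0), 24) = Mul(71, 24) = 1704)
Add(Add(Add(Add(-1610, -10957), -4752), J), 9279) = Add(Add(Add(Add(-1610, -10957), -4752), 1704), 9279) = Add(Add(Add(-12567, -4752), 1704), 9279) = Add(Add(-17319, 1704), 9279) = Add(-15615, 9279) = -6336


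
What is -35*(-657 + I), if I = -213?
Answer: 30450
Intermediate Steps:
-35*(-657 + I) = -35*(-657 - 213) = -35*(-870) = 30450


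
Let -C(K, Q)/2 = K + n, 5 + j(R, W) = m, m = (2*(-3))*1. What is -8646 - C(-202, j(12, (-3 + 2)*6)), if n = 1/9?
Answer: -81448/9 ≈ -9049.8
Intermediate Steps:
n = ⅑ ≈ 0.11111
m = -6 (m = -6*1 = -6)
j(R, W) = -11 (j(R, W) = -5 - 6 = -11)
C(K, Q) = -2/9 - 2*K (C(K, Q) = -2*(K + ⅑) = -2*(⅑ + K) = -2/9 - 2*K)
-8646 - C(-202, j(12, (-3 + 2)*6)) = -8646 - (-2/9 - 2*(-202)) = -8646 - (-2/9 + 404) = -8646 - 1*3634/9 = -8646 - 3634/9 = -81448/9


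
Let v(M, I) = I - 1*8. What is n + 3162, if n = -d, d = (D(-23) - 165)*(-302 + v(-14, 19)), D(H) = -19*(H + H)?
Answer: 209481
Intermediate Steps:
v(M, I) = -8 + I (v(M, I) = I - 8 = -8 + I)
D(H) = -38*H
d = -206319 (d = (-38*(-23) - 165)*(-302 + (-8 + 19)) = (874 - 165)*(-302 + 11) = 709*(-291) = -206319)
n = 206319 (n = -1*(-206319) = 206319)
n + 3162 = 206319 + 3162 = 209481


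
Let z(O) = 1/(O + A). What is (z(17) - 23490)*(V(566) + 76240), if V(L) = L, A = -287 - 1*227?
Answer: -896674027986/497 ≈ -1.8042e+9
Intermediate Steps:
A = -514 (A = -287 - 227 = -514)
z(O) = 1/(-514 + O) (z(O) = 1/(O - 514) = 1/(-514 + O))
(z(17) - 23490)*(V(566) + 76240) = (1/(-514 + 17) - 23490)*(566 + 76240) = (1/(-497) - 23490)*76806 = (-1/497 - 23490)*76806 = -11674531/497*76806 = -896674027986/497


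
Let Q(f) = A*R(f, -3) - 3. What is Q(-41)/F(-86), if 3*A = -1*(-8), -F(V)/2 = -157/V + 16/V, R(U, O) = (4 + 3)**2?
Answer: -16469/423 ≈ -38.934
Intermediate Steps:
R(U, O) = 49 (R(U, O) = 7**2 = 49)
F(V) = 282/V (F(V) = -2*(-157/V + 16/V) = -(-282)/V = 282/V)
A = 8/3 (A = (-1*(-8))/3 = (1/3)*8 = 8/3 ≈ 2.6667)
Q(f) = 383/3 (Q(f) = (8/3)*49 - 3 = 392/3 - 3 = 383/3)
Q(-41)/F(-86) = 383/(3*((282/(-86)))) = 383/(3*((282*(-1/86)))) = 383/(3*(-141/43)) = (383/3)*(-43/141) = -16469/423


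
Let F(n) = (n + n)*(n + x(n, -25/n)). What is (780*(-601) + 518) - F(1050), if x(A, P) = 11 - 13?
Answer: -2669062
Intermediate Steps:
x(A, P) = -2
F(n) = 2*n*(-2 + n) (F(n) = (n + n)*(n - 2) = (2*n)*(-2 + n) = 2*n*(-2 + n))
(780*(-601) + 518) - F(1050) = (780*(-601) + 518) - 2*1050*(-2 + 1050) = (-468780 + 518) - 2*1050*1048 = -468262 - 1*2200800 = -468262 - 2200800 = -2669062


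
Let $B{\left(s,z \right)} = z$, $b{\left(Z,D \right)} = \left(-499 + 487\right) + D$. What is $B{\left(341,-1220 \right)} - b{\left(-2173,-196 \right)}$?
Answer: $-1012$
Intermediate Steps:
$b{\left(Z,D \right)} = -12 + D$
$B{\left(341,-1220 \right)} - b{\left(-2173,-196 \right)} = -1220 - \left(-12 - 196\right) = -1220 - -208 = -1220 + 208 = -1012$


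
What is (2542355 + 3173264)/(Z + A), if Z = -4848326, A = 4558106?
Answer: -816517/41460 ≈ -19.694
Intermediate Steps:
(2542355 + 3173264)/(Z + A) = (2542355 + 3173264)/(-4848326 + 4558106) = 5715619/(-290220) = 5715619*(-1/290220) = -816517/41460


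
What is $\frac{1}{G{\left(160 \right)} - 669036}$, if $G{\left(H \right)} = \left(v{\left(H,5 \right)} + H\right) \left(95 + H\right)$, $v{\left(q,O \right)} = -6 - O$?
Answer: $- \frac{1}{631041} \approx -1.5847 \cdot 10^{-6}$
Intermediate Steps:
$G{\left(H \right)} = \left(-11 + H\right) \left(95 + H\right)$ ($G{\left(H \right)} = \left(\left(-6 - 5\right) + H\right) \left(95 + H\right) = \left(-11 + H\right) \left(95 + H\right)$)
$\frac{1}{G{\left(160 \right)} - 669036} = \frac{1}{\left(-1045 + 160^{2} + 84 \cdot 160\right) - 669036} = \frac{1}{\left(-1045 + 25600 + 13440\right) - 669036} = \frac{1}{37995 - 669036} = \frac{1}{-631041} = - \frac{1}{631041}$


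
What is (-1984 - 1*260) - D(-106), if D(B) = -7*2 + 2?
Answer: -2232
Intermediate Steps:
D(B) = -12 (D(B) = -14 + 2 = -12)
(-1984 - 1*260) - D(-106) = (-1984 - 1*260) - 1*(-12) = (-1984 - 260) + 12 = -2244 + 12 = -2232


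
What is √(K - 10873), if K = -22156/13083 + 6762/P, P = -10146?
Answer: I*√13714167367842/35511 ≈ 104.29*I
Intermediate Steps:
K = -586633/248577 (K = -22156/13083 + 6762/(-10146) = -22156*1/13083 + 6762*(-1/10146) = -22156/13083 - 1127/1691 = -586633/248577 ≈ -2.3600)
√(K - 10873) = √(-586633/248577 - 10873) = √(-2703364354/248577) = I*√13714167367842/35511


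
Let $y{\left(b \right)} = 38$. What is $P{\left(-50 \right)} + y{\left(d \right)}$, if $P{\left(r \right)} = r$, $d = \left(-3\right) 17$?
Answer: $-12$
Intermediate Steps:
$d = -51$
$P{\left(-50 \right)} + y{\left(d \right)} = -50 + 38 = -12$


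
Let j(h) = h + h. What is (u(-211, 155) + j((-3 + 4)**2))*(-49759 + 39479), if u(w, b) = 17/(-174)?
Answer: -1701340/87 ≈ -19556.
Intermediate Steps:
u(w, b) = -17/174 (u(w, b) = 17*(-1/174) = -17/174)
j(h) = 2*h
(u(-211, 155) + j((-3 + 4)**2))*(-49759 + 39479) = (-17/174 + 2*(-3 + 4)**2)*(-49759 + 39479) = (-17/174 + 2*1**2)*(-10280) = (-17/174 + 2*1)*(-10280) = (-17/174 + 2)*(-10280) = (331/174)*(-10280) = -1701340/87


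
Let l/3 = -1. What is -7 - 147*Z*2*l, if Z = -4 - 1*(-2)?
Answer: -1771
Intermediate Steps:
l = -3 (l = 3*(-1) = -3)
Z = -2 (Z = -4 + 2 = -2)
-7 - 147*Z*2*l = -7 - 147*(-2*2)*(-3) = -7 - (-588)*(-3) = -7 - 147*12 = -7 - 1764 = -1771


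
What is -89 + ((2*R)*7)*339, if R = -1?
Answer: -4835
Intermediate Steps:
-89 + ((2*R)*7)*339 = -89 + ((2*(-1))*7)*339 = -89 - 2*7*339 = -89 - 14*339 = -89 - 4746 = -4835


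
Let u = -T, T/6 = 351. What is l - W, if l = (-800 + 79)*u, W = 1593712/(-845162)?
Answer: 641658774362/422581 ≈ 1.5184e+6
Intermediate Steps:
T = 2106 (T = 6*351 = 2106)
W = -796856/422581 (W = 1593712*(-1/845162) = -796856/422581 ≈ -1.8857)
u = -2106 (u = -1*2106 = -2106)
l = 1518426 (l = (-800 + 79)*(-2106) = -721*(-2106) = 1518426)
l - W = 1518426 - 1*(-796856/422581) = 1518426 + 796856/422581 = 641658774362/422581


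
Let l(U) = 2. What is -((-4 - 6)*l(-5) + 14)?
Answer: 6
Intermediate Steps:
-((-4 - 6)*l(-5) + 14) = -((-4 - 6)*2 + 14) = -(-10*2 + 14) = -(-20 + 14) = -1*(-6) = 6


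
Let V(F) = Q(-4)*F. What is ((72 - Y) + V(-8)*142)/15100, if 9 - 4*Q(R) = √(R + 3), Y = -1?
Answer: -2483/15100 + 71*I/3775 ≈ -0.16444 + 0.018808*I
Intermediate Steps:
Q(R) = 9/4 - √(3 + R)/4 (Q(R) = 9/4 - √(R + 3)/4 = 9/4 - √(3 + R)/4)
V(F) = F*(9/4 - I/4) (V(F) = (9/4 - √(3 - 4)/4)*F = (9/4 - I/4)*F = F*(9/4 - I/4))
((72 - Y) + V(-8)*142)/15100 = ((72 - 1*(-1)) + ((¼)*(-8)*(9 - I))*142)/15100 = ((72 + 1) + (-18 + 2*I)*142)*(1/15100) = (73 + (-2556 + 284*I))*(1/15100) = (-2483 + 284*I)*(1/15100) = -2483/15100 + 71*I/3775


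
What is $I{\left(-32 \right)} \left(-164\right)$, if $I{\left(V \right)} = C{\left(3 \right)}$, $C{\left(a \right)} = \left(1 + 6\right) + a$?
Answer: $-1640$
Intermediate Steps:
$C{\left(a \right)} = 7 + a$
$I{\left(V \right)} = 10$ ($I{\left(V \right)} = 7 + 3 = 10$)
$I{\left(-32 \right)} \left(-164\right) = 10 \left(-164\right) = -1640$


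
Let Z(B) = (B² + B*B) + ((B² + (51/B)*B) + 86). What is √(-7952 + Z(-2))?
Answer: 51*I*√3 ≈ 88.335*I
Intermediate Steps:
Z(B) = 137 + 3*B² (Z(B) = (B² + B²) + ((B² + 51) + 86) = 2*B² + ((51 + B²) + 86) = 2*B² + (137 + B²) = 137 + 3*B²)
√(-7952 + Z(-2)) = √(-7952 + (137 + 3*(-2)²)) = √(-7952 + (137 + 3*4)) = √(-7952 + (137 + 12)) = √(-7952 + 149) = √(-7803) = 51*I*√3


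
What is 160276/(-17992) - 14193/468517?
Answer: -18836847787/2107389466 ≈ -8.9385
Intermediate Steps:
160276/(-17992) - 14193/468517 = 160276*(-1/17992) - 14193*1/468517 = -40069/4498 - 14193/468517 = -18836847787/2107389466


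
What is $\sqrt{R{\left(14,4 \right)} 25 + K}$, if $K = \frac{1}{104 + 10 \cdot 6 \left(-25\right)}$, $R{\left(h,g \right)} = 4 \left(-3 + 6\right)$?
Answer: $\frac{\sqrt{146160851}}{698} \approx 17.32$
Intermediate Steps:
$R{\left(h,g \right)} = 12$ ($R{\left(h,g \right)} = 4 \cdot 3 = 12$)
$K = - \frac{1}{1396}$ ($K = \frac{1}{104 + 60 \left(-25\right)} = \frac{1}{104 - 1500} = \frac{1}{-1396} = - \frac{1}{1396} \approx -0.00071633$)
$\sqrt{R{\left(14,4 \right)} 25 + K} = \sqrt{12 \cdot 25 - \frac{1}{1396}} = \sqrt{300 - \frac{1}{1396}} = \sqrt{\frac{418799}{1396}} = \frac{\sqrt{146160851}}{698}$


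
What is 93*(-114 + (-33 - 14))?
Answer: -14973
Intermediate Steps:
93*(-114 + (-33 - 14)) = 93*(-114 - 47) = 93*(-161) = -14973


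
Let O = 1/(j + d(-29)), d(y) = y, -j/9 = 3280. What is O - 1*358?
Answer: -10578543/29549 ≈ -358.00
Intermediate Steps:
j = -29520 (j = -9*3280 = -29520)
O = -1/29549 (O = 1/(-29520 - 29) = 1/(-29549) = -1/29549 ≈ -3.3842e-5)
O - 1*358 = -1/29549 - 1*358 = -1/29549 - 358 = -10578543/29549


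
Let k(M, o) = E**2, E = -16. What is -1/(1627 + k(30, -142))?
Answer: -1/1883 ≈ -0.00053107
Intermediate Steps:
k(M, o) = 256 (k(M, o) = (-16)**2 = 256)
-1/(1627 + k(30, -142)) = -1/(1627 + 256) = -1/1883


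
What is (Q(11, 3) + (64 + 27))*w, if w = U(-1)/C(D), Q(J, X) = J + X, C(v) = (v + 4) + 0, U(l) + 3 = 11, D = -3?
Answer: 840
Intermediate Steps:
U(l) = 8 (U(l) = -3 + 11 = 8)
C(v) = 4 + v (C(v) = (4 + v) + 0 = 4 + v)
w = 8 (w = 8/(4 - 3) = 8/1 = 8*1 = 8)
(Q(11, 3) + (64 + 27))*w = ((11 + 3) + (64 + 27))*8 = (14 + 91)*8 = 105*8 = 840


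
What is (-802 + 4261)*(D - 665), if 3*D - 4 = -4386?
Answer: -7352681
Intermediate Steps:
D = -4382/3 (D = 4/3 + (⅓)*(-4386) = 4/3 - 1462 = -4382/3 ≈ -1460.7)
(-802 + 4261)*(D - 665) = (-802 + 4261)*(-4382/3 - 665) = 3459*(-6377/3) = -7352681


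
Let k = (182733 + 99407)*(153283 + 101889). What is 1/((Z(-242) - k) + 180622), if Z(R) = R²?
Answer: -1/71993988894 ≈ -1.3890e-11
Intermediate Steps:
k = 71994228080 (k = 282140*255172 = 71994228080)
1/((Z(-242) - k) + 180622) = 1/(((-242)² - 1*71994228080) + 180622) = 1/((58564 - 71994228080) + 180622) = 1/(-71994169516 + 180622) = 1/(-71993988894) = -1/71993988894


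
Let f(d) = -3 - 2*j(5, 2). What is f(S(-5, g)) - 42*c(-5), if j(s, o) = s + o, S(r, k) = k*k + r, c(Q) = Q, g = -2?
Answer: 193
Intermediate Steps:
S(r, k) = r + k² (S(r, k) = k² + r = r + k²)
j(s, o) = o + s
f(d) = -17 (f(d) = -3 - 2*(2 + 5) = -3 - 2*7 = -3 - 14 = -17)
f(S(-5, g)) - 42*c(-5) = -17 - 42*(-5) = -17 + 210 = 193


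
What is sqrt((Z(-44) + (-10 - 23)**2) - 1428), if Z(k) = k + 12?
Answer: I*sqrt(371) ≈ 19.261*I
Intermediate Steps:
Z(k) = 12 + k
sqrt((Z(-44) + (-10 - 23)**2) - 1428) = sqrt(((12 - 44) + (-10 - 23)**2) - 1428) = sqrt((-32 + (-33)**2) - 1428) = sqrt((-32 + 1089) - 1428) = sqrt(1057 - 1428) = sqrt(-371) = I*sqrt(371)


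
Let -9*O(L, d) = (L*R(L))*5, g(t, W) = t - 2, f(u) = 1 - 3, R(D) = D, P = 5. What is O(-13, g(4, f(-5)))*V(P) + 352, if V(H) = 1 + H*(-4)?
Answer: 19223/9 ≈ 2135.9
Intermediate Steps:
f(u) = -2
g(t, W) = -2 + t
V(H) = 1 - 4*H
O(L, d) = -5*L²/9 (O(L, d) = -L*L*5/9 = -L²*5/9 = -5*L²/9)
O(-13, g(4, f(-5)))*V(P) + 352 = (-5/9*(-13)²)*(1 - 4*5) + 352 = (-5/9*169)*(1 - 20) + 352 = -845/9*(-19) + 352 = 16055/9 + 352 = 19223/9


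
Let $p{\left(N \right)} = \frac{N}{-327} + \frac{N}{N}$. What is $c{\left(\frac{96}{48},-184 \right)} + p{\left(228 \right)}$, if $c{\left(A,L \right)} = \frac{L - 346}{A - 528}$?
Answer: $\frac{37564}{28667} \approx 1.3104$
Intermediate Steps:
$c{\left(A,L \right)} = \frac{-346 + L}{-528 + A}$ ($c{\left(A,L \right)} = \frac{-346 + L}{A - 528} = \frac{-346 + L}{-528 + A}$)
$p{\left(N \right)} = 1 - \frac{N}{327}$ ($p{\left(N \right)} = N \left(- \frac{1}{327}\right) + 1 = - \frac{N}{327} + 1 = 1 - \frac{N}{327}$)
$c{\left(\frac{96}{48},-184 \right)} + p{\left(228 \right)} = \frac{-346 - 184}{-528 + \frac{96}{48}} + \left(1 - \frac{76}{109}\right) = \frac{1}{-528 + 96 \cdot \frac{1}{48}} \left(-530\right) + \left(1 - \frac{76}{109}\right) = \frac{1}{-528 + 2} \left(-530\right) + \frac{33}{109} = \frac{1}{-526} \left(-530\right) + \frac{33}{109} = \left(- \frac{1}{526}\right) \left(-530\right) + \frac{33}{109} = \frac{265}{263} + \frac{33}{109} = \frac{37564}{28667}$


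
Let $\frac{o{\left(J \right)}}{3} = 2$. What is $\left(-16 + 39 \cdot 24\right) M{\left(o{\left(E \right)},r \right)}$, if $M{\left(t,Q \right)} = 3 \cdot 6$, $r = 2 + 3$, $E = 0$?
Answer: $16560$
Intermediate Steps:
$o{\left(J \right)} = 6$ ($o{\left(J \right)} = 3 \cdot 2 = 6$)
$r = 5$
$M{\left(t,Q \right)} = 18$
$\left(-16 + 39 \cdot 24\right) M{\left(o{\left(E \right)},r \right)} = \left(-16 + 39 \cdot 24\right) 18 = \left(-16 + 936\right) 18 = 920 \cdot 18 = 16560$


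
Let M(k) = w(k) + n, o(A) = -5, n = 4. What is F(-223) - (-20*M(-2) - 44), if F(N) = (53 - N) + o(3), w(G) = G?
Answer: 355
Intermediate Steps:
M(k) = 4 + k (M(k) = k + 4 = 4 + k)
F(N) = 48 - N (F(N) = (53 - N) - 5 = 48 - N)
F(-223) - (-20*M(-2) - 44) = (48 - 1*(-223)) - (-20*(4 - 2) - 44) = (48 + 223) - (-20*2 - 44) = 271 - (-40 - 44) = 271 - 1*(-84) = 271 + 84 = 355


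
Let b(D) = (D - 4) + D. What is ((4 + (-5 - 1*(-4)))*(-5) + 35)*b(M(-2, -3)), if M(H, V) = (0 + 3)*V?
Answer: -440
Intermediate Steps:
M(H, V) = 3*V
b(D) = -4 + 2*D (b(D) = (-4 + D) + D = -4 + 2*D)
((4 + (-5 - 1*(-4)))*(-5) + 35)*b(M(-2, -3)) = ((4 + (-5 - 1*(-4)))*(-5) + 35)*(-4 + 2*(3*(-3))) = ((4 + (-5 + 4))*(-5) + 35)*(-4 + 2*(-9)) = ((4 - 1)*(-5) + 35)*(-4 - 18) = (3*(-5) + 35)*(-22) = (-15 + 35)*(-22) = 20*(-22) = -440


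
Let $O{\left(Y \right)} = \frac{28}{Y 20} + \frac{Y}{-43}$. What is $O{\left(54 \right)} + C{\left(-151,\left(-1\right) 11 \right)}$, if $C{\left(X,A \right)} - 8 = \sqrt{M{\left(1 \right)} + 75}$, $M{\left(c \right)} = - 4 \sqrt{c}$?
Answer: $\frac{78601}{11610} + \sqrt{71} \approx 15.196$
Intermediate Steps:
$O{\left(Y \right)} = - \frac{Y}{43} + \frac{7}{5 Y}$ ($O{\left(Y \right)} = \frac{28}{20 Y} + Y \left(- \frac{1}{43}\right) = 28 \frac{1}{20 Y} - \frac{Y}{43} = \frac{7}{5 Y} - \frac{Y}{43} = - \frac{Y}{43} + \frac{7}{5 Y}$)
$C{\left(X,A \right)} = 8 + \sqrt{71}$ ($C{\left(X,A \right)} = 8 + \sqrt{- 4 \sqrt{1} + 75} = 8 + \sqrt{\left(-4\right) 1 + 75} = 8 + \sqrt{-4 + 75} = 8 + \sqrt{71}$)
$O{\left(54 \right)} + C{\left(-151,\left(-1\right) 11 \right)} = \left(\left(- \frac{1}{43}\right) 54 + \frac{7}{5 \cdot 54}\right) + \left(8 + \sqrt{71}\right) = \left(- \frac{54}{43} + \frac{7}{5} \cdot \frac{1}{54}\right) + \left(8 + \sqrt{71}\right) = \left(- \frac{54}{43} + \frac{7}{270}\right) + \left(8 + \sqrt{71}\right) = - \frac{14279}{11610} + \left(8 + \sqrt{71}\right) = \frac{78601}{11610} + \sqrt{71}$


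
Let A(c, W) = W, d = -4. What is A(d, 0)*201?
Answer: 0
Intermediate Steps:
A(d, 0)*201 = 0*201 = 0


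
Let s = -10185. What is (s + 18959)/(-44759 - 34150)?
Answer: -8774/78909 ≈ -0.11119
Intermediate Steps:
(s + 18959)/(-44759 - 34150) = (-10185 + 18959)/(-44759 - 34150) = 8774/(-78909) = 8774*(-1/78909) = -8774/78909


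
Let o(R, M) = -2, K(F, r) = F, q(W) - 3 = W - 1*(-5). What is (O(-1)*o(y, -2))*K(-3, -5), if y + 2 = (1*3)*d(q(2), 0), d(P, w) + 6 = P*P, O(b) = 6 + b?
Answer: 30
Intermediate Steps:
q(W) = 8 + W (q(W) = 3 + (W - 1*(-5)) = 3 + (W + 5) = 3 + (5 + W) = 8 + W)
d(P, w) = -6 + P² (d(P, w) = -6 + P*P = -6 + P²)
y = 280 (y = -2 + (1*3)*(-6 + (8 + 2)²) = -2 + 3*(-6 + 10²) = -2 + 3*(-6 + 100) = -2 + 3*94 = -2 + 282 = 280)
(O(-1)*o(y, -2))*K(-3, -5) = ((6 - 1)*(-2))*(-3) = (5*(-2))*(-3) = -10*(-3) = 30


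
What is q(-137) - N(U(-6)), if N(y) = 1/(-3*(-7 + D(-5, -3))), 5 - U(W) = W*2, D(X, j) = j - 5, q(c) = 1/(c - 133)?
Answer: -7/270 ≈ -0.025926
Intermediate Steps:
q(c) = 1/(-133 + c)
D(X, j) = -5 + j
U(W) = 5 - 2*W (U(W) = 5 - W*2 = 5 - 2*W)
N(y) = 1/45 (N(y) = 1/(-3*(-7 + (-5 - 3))) = 1/(-3*(-7 - 8)) = 1/(-3*(-15)) = 1/45)
q(-137) - N(U(-6)) = 1/(-133 - 137) - 1*1/45 = 1/(-270) - 1/45 = -1/270 - 1/45 = -7/270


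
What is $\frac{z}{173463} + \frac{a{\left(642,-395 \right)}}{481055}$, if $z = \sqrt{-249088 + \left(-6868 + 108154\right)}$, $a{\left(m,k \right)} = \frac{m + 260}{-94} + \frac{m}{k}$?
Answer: $- \frac{208319}{8930786075} + \frac{i \sqrt{147802}}{173463} \approx -2.3326 \cdot 10^{-5} + 0.0022163 i$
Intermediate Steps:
$a{\left(m,k \right)} = - \frac{130}{47} - \frac{m}{94} + \frac{m}{k}$ ($a{\left(m,k \right)} = \left(260 + m\right) \left(- \frac{1}{94}\right) + \frac{m}{k} = \left(- \frac{130}{47} - \frac{m}{94}\right) + \frac{m}{k} = - \frac{130}{47} - \frac{m}{94} + \frac{m}{k}$)
$z = i \sqrt{147802}$ ($z = \sqrt{-249088 + 101286} = \sqrt{-147802} = i \sqrt{147802} \approx 384.45 i$)
$\frac{z}{173463} + \frac{a{\left(642,-395 \right)}}{481055} = \frac{i \sqrt{147802}}{173463} + \frac{\frac{1}{-395} \left(642 - - \frac{395 \left(260 + 642\right)}{94}\right)}{481055} = i \sqrt{147802} \cdot \frac{1}{173463} + - \frac{642 - \left(- \frac{395}{94}\right) 902}{395} \cdot \frac{1}{481055} = \frac{i \sqrt{147802}}{173463} + - \frac{642 + \frac{178145}{47}}{395} \cdot \frac{1}{481055} = \frac{i \sqrt{147802}}{173463} + \left(- \frac{1}{395}\right) \frac{208319}{47} \cdot \frac{1}{481055} = \frac{i \sqrt{147802}}{173463} - \frac{208319}{8930786075} = - \frac{208319}{8930786075} + \frac{i \sqrt{147802}}{173463}$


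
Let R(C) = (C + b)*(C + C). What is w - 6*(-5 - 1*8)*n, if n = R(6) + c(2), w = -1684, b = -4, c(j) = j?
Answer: 344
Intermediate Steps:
R(C) = 2*C*(-4 + C) (R(C) = (C - 4)*(C + C) = (-4 + C)*(2*C) = 2*C*(-4 + C))
n = 26 (n = 2*6*(-4 + 6) + 2 = 2*6*2 + 2 = 24 + 2 = 26)
w - 6*(-5 - 1*8)*n = -1684 - 6*(-5 - 1*8)*26 = -1684 - 6*(-5 - 8)*26 = -1684 - 6*(-13)*26 = -1684 - (-78)*26 = -1684 - 1*(-2028) = -1684 + 2028 = 344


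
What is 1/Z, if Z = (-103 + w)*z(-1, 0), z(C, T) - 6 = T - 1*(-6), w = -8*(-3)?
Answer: -1/948 ≈ -0.0010549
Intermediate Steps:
w = 24
z(C, T) = 12 + T (z(C, T) = 6 + (T - 1*(-6)) = 6 + (T + 6) = 6 + (6 + T) = 12 + T)
Z = -948 (Z = (-103 + 24)*(12 + 0) = -79*12 = -948)
1/Z = 1/(-948) = -1/948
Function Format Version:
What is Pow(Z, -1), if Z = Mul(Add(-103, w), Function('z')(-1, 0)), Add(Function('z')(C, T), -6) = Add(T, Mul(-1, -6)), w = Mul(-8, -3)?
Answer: Rational(-1, 948) ≈ -0.0010549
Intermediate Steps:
w = 24
Function('z')(C, T) = Add(12, T) (Function('z')(C, T) = Add(6, Add(T, Mul(-1, -6))) = Add(6, Add(T, 6)) = Add(6, Add(6, T)) = Add(12, T))
Z = -948 (Z = Mul(Add(-103, 24), Add(12, 0)) = Mul(-79, 12) = -948)
Pow(Z, -1) = Pow(-948, -1) = Rational(-1, 948)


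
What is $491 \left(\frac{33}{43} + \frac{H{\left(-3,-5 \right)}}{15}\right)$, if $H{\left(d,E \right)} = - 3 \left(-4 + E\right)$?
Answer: $\frac{271032}{215} \approx 1260.6$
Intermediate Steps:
$H{\left(d,E \right)} = 12 - 3 E$
$491 \left(\frac{33}{43} + \frac{H{\left(-3,-5 \right)}}{15}\right) = 491 \left(\frac{33}{43} + \frac{12 - -15}{15}\right) = 491 \left(33 \cdot \frac{1}{43} + \left(12 + 15\right) \frac{1}{15}\right) = 491 \left(\frac{33}{43} + 27 \cdot \frac{1}{15}\right) = 491 \left(\frac{33}{43} + \frac{9}{5}\right) = 491 \cdot \frac{552}{215} = \frac{271032}{215}$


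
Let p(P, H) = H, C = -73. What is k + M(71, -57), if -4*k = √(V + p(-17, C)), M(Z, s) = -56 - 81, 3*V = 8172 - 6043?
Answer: -137 - √5730/12 ≈ -143.31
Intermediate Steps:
V = 2129/3 (V = (8172 - 6043)/3 = (⅓)*2129 = 2129/3 ≈ 709.67)
M(Z, s) = -137
k = -√5730/12 (k = -√(2129/3 - 73)/4 = -√5730/12 ≈ -6.3081)
k + M(71, -57) = -√5730/12 - 137 = -137 - √5730/12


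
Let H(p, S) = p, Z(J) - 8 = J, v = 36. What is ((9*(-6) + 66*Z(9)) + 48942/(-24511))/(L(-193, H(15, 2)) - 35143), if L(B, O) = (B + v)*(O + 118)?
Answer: -13064403/686602132 ≈ -0.019028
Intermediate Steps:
Z(J) = 8 + J
L(B, O) = (36 + B)*(118 + O) (L(B, O) = (B + 36)*(O + 118) = (36 + B)*(118 + O))
((9*(-6) + 66*Z(9)) + 48942/(-24511))/(L(-193, H(15, 2)) - 35143) = ((9*(-6) + 66*(8 + 9)) + 48942/(-24511))/((4248 + 36*15 + 118*(-193) - 193*15) - 35143) = ((-54 + 66*17) + 48942*(-1/24511))/((4248 + 540 - 22774 - 2895) - 35143) = ((-54 + 1122) - 48942/24511)/(-20881 - 35143) = (1068 - 48942/24511)/(-56024) = (26128806/24511)*(-1/56024) = -13064403/686602132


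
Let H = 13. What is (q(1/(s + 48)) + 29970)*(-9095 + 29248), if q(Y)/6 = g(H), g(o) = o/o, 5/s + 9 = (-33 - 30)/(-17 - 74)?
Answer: 604106328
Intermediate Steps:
s = -65/108 (s = 5/(-9 + (-33 - 30)/(-17 - 74)) = 5/(-9 - 63/(-91)) = 5/(-9 - 63*(-1/91)) = 5/(-9 + 9/13) = 5/(-108/13) = 5*(-13/108) = -65/108 ≈ -0.60185)
g(o) = 1
q(Y) = 6 (q(Y) = 6*1 = 6)
(q(1/(s + 48)) + 29970)*(-9095 + 29248) = (6 + 29970)*(-9095 + 29248) = 29976*20153 = 604106328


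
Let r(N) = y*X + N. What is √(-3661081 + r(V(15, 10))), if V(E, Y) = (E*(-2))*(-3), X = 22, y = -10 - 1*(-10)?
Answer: I*√3660991 ≈ 1913.4*I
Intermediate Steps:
y = 0 (y = -10 + 10 = 0)
V(E, Y) = 6*E (V(E, Y) = -2*E*(-3) = 6*E)
r(N) = N (r(N) = 0*22 + N = 0 + N = N)
√(-3661081 + r(V(15, 10))) = √(-3661081 + 6*15) = √(-3661081 + 90) = √(-3660991) = I*√3660991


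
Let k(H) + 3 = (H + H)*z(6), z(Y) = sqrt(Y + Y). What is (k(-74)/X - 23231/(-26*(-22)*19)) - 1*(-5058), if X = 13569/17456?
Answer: 19102775407/3781228 - 5166976*sqrt(3)/13569 ≈ 4392.5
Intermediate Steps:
X = 13569/17456 (X = 13569*(1/17456) = 13569/17456 ≈ 0.77733)
z(Y) = sqrt(2)*sqrt(Y) (z(Y) = sqrt(2*Y) = sqrt(2)*sqrt(Y))
k(H) = -3 + 4*H*sqrt(3) (k(H) = -3 + (H + H)*(sqrt(2)*sqrt(6)) = -3 + (2*H)*(2*sqrt(3)) = -3 + 4*H*sqrt(3))
(k(-74)/X - 23231/(-26*(-22)*19)) - 1*(-5058) = ((-3 + 4*(-74)*sqrt(3))/(13569/17456) - 23231/(-26*(-22)*19)) - 1*(-5058) = ((-3 - 296*sqrt(3))*(17456/13569) - 23231/(572*19)) + 5058 = ((-17456/4523 - 5166976*sqrt(3)/13569) - 23231/10868) + 5058 = ((-17456/4523 - 5166976*sqrt(3)/13569) - 23231*1/10868) + 5058 = ((-17456/4523 - 5166976*sqrt(3)/13569) - 1787/836) + 5058 = (-22675817/3781228 - 5166976*sqrt(3)/13569) + 5058 = 19102775407/3781228 - 5166976*sqrt(3)/13569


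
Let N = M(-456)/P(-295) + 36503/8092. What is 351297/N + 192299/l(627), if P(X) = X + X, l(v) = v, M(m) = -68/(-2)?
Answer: 9260411172827/116939031 ≈ 79190.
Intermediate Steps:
M(m) = 34 (M(m) = -68*(-½) = 34)
P(X) = 2*X
N = 10630821/2387140 (N = 34/((2*(-295))) + 36503/8092 = 34/(-590) + 36503*(1/8092) = 34*(-1/590) + 36503/8092 = -17/295 + 36503/8092 = 10630821/2387140 ≈ 4.4534)
351297/N + 192299/l(627) = 351297/(10630821/2387140) + 192299/627 = 351297*(2387140/10630821) + 192299*(1/627) = 279531706860/3543607 + 10121/33 = 9260411172827/116939031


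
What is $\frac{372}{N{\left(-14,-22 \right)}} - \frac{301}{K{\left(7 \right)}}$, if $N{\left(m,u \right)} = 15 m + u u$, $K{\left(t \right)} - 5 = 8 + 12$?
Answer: $- \frac{36587}{3425} \approx -10.682$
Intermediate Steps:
$K{\left(t \right)} = 25$ ($K{\left(t \right)} = 5 + \left(8 + 12\right) = 5 + 20 = 25$)
$N{\left(m,u \right)} = u^{2} + 15 m$ ($N{\left(m,u \right)} = 15 m + u^{2} = u^{2} + 15 m$)
$\frac{372}{N{\left(-14,-22 \right)}} - \frac{301}{K{\left(7 \right)}} = \frac{372}{\left(-22\right)^{2} + 15 \left(-14\right)} - \frac{301}{25} = \frac{372}{484 - 210} - \frac{301}{25} = \frac{372}{274} - \frac{301}{25} = 372 \cdot \frac{1}{274} - \frac{301}{25} = \frac{186}{137} - \frac{301}{25} = - \frac{36587}{3425}$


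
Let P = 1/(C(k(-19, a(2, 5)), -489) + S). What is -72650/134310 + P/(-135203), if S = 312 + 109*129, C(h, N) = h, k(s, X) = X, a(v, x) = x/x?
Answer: -14118858566761/26101911800382 ≈ -0.54091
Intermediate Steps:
a(v, x) = 1
S = 14373 (S = 312 + 14061 = 14373)
P = 1/14374 (P = 1/(1 + 14373) = 1/14374 ≈ 6.9570e-5)
-72650/134310 + P/(-135203) = -72650/134310 + (1/14374)/(-135203) = -72650*1/134310 + (1/14374)*(-1/135203) = -7265/13431 - 1/1943407922 = -14118858566761/26101911800382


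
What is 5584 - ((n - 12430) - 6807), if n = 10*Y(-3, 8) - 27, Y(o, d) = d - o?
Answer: 24738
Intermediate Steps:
n = 83 (n = 10*(8 - 1*(-3)) - 27 = 10*(8 + 3) - 27 = 10*11 - 27 = 110 - 27 = 83)
5584 - ((n - 12430) - 6807) = 5584 - ((83 - 12430) - 6807) = 5584 - (-12347 - 6807) = 5584 - 1*(-19154) = 5584 + 19154 = 24738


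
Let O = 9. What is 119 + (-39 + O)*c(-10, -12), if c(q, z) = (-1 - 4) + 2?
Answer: 209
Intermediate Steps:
c(q, z) = -3 (c(q, z) = -5 + 2 = -3)
119 + (-39 + O)*c(-10, -12) = 119 + (-39 + 9)*(-3) = 119 - 30*(-3) = 119 + 90 = 209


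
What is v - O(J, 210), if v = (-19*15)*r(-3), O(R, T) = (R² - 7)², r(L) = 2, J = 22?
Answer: -228099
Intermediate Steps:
O(R, T) = (-7 + R²)²
v = -570 (v = -19*15*2 = -285*2 = -570)
v - O(J, 210) = -570 - (-7 + 22²)² = -570 - (-7 + 484)² = -570 - 1*477² = -570 - 1*227529 = -570 - 227529 = -228099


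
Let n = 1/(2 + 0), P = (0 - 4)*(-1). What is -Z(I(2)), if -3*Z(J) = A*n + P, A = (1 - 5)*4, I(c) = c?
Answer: -4/3 ≈ -1.3333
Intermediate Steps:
P = 4 (P = -4*(-1) = 4)
A = -16 (A = -4*4 = -16)
n = ½ (n = 1/2 = ½ ≈ 0.50000)
Z(J) = 4/3 (Z(J) = -(-16*½ + 4)/3 = -(-8 + 4)/3 = -⅓*(-4) = 4/3)
-Z(I(2)) = -1*4/3 = -4/3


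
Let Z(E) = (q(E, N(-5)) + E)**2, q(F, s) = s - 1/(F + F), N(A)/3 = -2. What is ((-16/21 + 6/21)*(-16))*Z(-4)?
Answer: 31205/42 ≈ 742.98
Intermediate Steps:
N(A) = -6 (N(A) = 3*(-2) = -6)
q(F, s) = s - 1/(2*F)
Z(E) = (-6 + E - 1/(2*E))**2 (Z(E) = ((-6 - 1/(2*E)) + E)**2 = (-6 + E - 1/(2*E))**2)
((-16/21 + 6/21)*(-16))*Z(-4) = ((-16/21 + 6/21)*(-16))*((1/4)*(1 + 2*(-4)*(6 - 1*(-4)))**2/(-4)**2) = ((-16*1/21 + 6*(1/21))*(-16))*((1/4)*(1/16)*(1 + 2*(-4)*(6 + 4))**2) = ((-16/21 + 2/7)*(-16))*((1/4)*(1/16)*(1 + 2*(-4)*10)**2) = (-10/21*(-16))*((1/4)*(1/16)*(1 - 80)**2) = 160*((1/4)*(1/16)*(-79)**2)/21 = 160*((1/4)*(1/16)*6241)/21 = (160/21)*(6241/64) = 31205/42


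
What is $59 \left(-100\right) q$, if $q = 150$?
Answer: $-885000$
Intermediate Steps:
$59 \left(-100\right) q = 59 \left(-100\right) 150 = \left(-5900\right) 150 = -885000$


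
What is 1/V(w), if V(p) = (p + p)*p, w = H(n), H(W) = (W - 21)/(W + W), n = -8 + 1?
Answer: ⅛ ≈ 0.12500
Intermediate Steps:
n = -7
H(W) = (-21 + W)/(2*W) (H(W) = (-21 + W)/((2*W)) = (-21 + W)*(1/(2*W)) = (-21 + W)/(2*W))
w = 2 (w = (½)*(-21 - 7)/(-7) = (½)*(-⅐)*(-28) = 2)
V(p) = 2*p² (V(p) = (2*p)*p = 2*p²)
1/V(w) = 1/(2*2²) = 1/(2*4) = 1/8 = ⅛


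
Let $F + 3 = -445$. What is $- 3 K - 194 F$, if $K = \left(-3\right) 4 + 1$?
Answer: $86945$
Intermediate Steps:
$K = -11$ ($K = -12 + 1 = -11$)
$F = -448$ ($F = -3 - 445 = -448$)
$- 3 K - 194 F = \left(-3\right) \left(-11\right) - -86912 = 33 + 86912 = 86945$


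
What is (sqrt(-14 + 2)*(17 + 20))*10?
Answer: 740*I*sqrt(3) ≈ 1281.7*I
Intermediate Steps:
(sqrt(-14 + 2)*(17 + 20))*10 = (sqrt(-12)*37)*10 = ((2*I*sqrt(3))*37)*10 = (74*I*sqrt(3))*10 = 740*I*sqrt(3)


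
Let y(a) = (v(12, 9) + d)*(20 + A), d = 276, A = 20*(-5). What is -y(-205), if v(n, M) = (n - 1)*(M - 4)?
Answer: 26480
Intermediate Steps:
A = -100
v(n, M) = (-1 + n)*(-4 + M)
y(a) = -26480 (y(a) = ((4 - 1*9 - 4*12 + 9*12) + 276)*(20 - 100) = ((4 - 9 - 48 + 108) + 276)*(-80) = (55 + 276)*(-80) = 331*(-80) = -26480)
-y(-205) = -1*(-26480) = 26480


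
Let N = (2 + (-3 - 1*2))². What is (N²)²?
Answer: 6561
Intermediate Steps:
N = 9 (N = (2 + (-3 - 2))² = (2 - 5)² = (-3)² = 9)
(N²)² = (9²)² = 81² = 6561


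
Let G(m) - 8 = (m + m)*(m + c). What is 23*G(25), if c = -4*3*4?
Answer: -26266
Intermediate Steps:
c = -48 (c = -12*4 = -48)
G(m) = 8 + 2*m*(-48 + m) (G(m) = 8 + (m + m)*(m - 48) = 8 + (2*m)*(-48 + m) = 8 + 2*m*(-48 + m))
23*G(25) = 23*(8 - 96*25 + 2*25²) = 23*(8 - 2400 + 2*625) = 23*(8 - 2400 + 1250) = 23*(-1142) = -26266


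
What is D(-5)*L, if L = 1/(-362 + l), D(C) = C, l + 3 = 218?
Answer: 5/147 ≈ 0.034014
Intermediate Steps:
l = 215 (l = -3 + 218 = 215)
L = -1/147 (L = 1/(-362 + 215) = 1/(-147) = -1/147 ≈ -0.0068027)
D(-5)*L = -5*(-1/147) = 5/147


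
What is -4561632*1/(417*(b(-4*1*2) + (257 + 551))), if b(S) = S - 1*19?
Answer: -1520544/108559 ≈ -14.007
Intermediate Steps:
b(S) = -19 + S (b(S) = S - 19 = -19 + S)
-4561632*1/(417*(b(-4*1*2) + (257 + 551))) = -4561632*1/(417*((-19 - 4*1*2) + (257 + 551))) = -4561632*1/(417*((-19 - 4*2) + 808)) = -4561632*1/(417*((-19 - 8) + 808)) = -4561632*1/(417*(-27 + 808)) = -4561632/(417*781) = -4561632/325677 = -4561632*1/325677 = -1520544/108559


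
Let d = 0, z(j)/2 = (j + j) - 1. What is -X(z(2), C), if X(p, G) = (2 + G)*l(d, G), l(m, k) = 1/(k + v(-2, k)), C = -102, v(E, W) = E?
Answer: -25/26 ≈ -0.96154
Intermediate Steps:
z(j) = -2 + 4*j (z(j) = 2*((j + j) - 1) = 2*(2*j - 1) = 2*(-1 + 2*j) = -2 + 4*j)
l(m, k) = 1/(-2 + k) (l(m, k) = 1/(k - 2) = 1/(-2 + k))
X(p, G) = (2 + G)/(-2 + G)
-X(z(2), C) = -(2 - 102)/(-2 - 102) = -(-100)/(-104) = -(-1)*(-100)/104 = -1*25/26 = -25/26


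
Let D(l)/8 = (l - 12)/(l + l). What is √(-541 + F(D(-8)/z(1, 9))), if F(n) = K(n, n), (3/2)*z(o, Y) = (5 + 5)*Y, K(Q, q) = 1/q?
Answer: I*√535 ≈ 23.13*I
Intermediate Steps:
z(o, Y) = 20*Y/3 (z(o, Y) = 2*((5 + 5)*Y)/3 = 2*(10*Y)/3 = 20*Y/3)
D(l) = 4*(-12 + l)/l (D(l) = 8*((l - 12)/(l + l)) = 8*((-12 + l)/((2*l))) = 8*((-12 + l)*(1/(2*l))) = 8*((-12 + l)/(2*l)) = 4*(-12 + l)/l)
F(n) = 1/n
√(-541 + F(D(-8)/z(1, 9))) = √(-541 + 1/((4 - 48/(-8))/(((20/3)*9)))) = √(-541 + 1/((4 - 48*(-⅛))/60)) = √(-541 + 1/((4 + 6)*(1/60))) = √(-541 + 1/(10*(1/60))) = √(-541 + 1/(⅙)) = √(-541 + 6) = √(-535) = I*√535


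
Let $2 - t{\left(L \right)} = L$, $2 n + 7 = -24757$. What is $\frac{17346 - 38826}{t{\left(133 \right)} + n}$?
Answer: $\frac{7160}{4171} \approx 1.7166$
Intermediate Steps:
$n = -12382$ ($n = - \frac{7}{2} + \frac{1}{2} \left(-24757\right) = - \frac{7}{2} - \frac{24757}{2} = -12382$)
$t{\left(L \right)} = 2 - L$
$\frac{17346 - 38826}{t{\left(133 \right)} + n} = \frac{17346 - 38826}{\left(2 - 133\right) - 12382} = - \frac{21480}{\left(2 - 133\right) - 12382} = - \frac{21480}{-131 - 12382} = - \frac{21480}{-12513} = \left(-21480\right) \left(- \frac{1}{12513}\right) = \frac{7160}{4171}$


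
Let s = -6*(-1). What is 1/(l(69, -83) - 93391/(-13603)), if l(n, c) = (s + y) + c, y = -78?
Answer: -223/33034 ≈ -0.0067506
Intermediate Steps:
s = 6
l(n, c) = -72 + c (l(n, c) = (6 - 78) + c = -72 + c)
1/(l(69, -83) - 93391/(-13603)) = 1/((-72 - 83) - 93391/(-13603)) = 1/(-155 - 93391*(-1/13603)) = 1/(-155 + 1531/223) = 1/(-33034/223) = -223/33034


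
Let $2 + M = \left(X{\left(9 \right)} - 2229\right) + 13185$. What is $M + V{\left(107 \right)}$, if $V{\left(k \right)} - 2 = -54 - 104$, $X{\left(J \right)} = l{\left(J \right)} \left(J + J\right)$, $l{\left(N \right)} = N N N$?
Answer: $23920$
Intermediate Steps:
$l{\left(N \right)} = N^{3}$ ($l{\left(N \right)} = N^{2} N = N^{3}$)
$X{\left(J \right)} = 2 J^{4}$ ($X{\left(J \right)} = J^{3} \left(J + J\right) = J^{3} \cdot 2 J = 2 J^{4}$)
$V{\left(k \right)} = -156$ ($V{\left(k \right)} = 2 - 158 = -156$)
$M = 24076$ ($M = -2 + \left(\left(2 \cdot 9^{4} - 2229\right) + 13185\right) = -2 + \left(\left(2 \cdot 6561 - 2229\right) + 13185\right) = -2 + \left(\left(13122 - 2229\right) + 13185\right) = -2 + \left(10893 + 13185\right) = -2 + 24078 = 24076$)
$M + V{\left(107 \right)} = 24076 - 156 = 23920$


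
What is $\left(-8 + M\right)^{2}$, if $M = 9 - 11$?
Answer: $100$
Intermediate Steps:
$M = -2$
$\left(-8 + M\right)^{2} = \left(-8 - 2\right)^{2} = \left(-10\right)^{2} = 100$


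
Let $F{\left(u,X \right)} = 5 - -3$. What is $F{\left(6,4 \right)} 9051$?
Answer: $72408$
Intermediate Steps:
$F{\left(u,X \right)} = 8$ ($F{\left(u,X \right)} = 5 + 3 = 8$)
$F{\left(6,4 \right)} 9051 = 8 \cdot 9051 = 72408$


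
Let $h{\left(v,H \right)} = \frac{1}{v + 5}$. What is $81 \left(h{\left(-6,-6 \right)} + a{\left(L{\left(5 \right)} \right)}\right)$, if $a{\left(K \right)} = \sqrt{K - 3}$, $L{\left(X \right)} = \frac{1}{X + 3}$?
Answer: $-81 + \frac{81 i \sqrt{46}}{4} \approx -81.0 + 137.34 i$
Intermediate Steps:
$L{\left(X \right)} = \frac{1}{3 + X}$
$h{\left(v,H \right)} = \frac{1}{5 + v}$
$a{\left(K \right)} = \sqrt{-3 + K}$
$81 \left(h{\left(-6,-6 \right)} + a{\left(L{\left(5 \right)} \right)}\right) = 81 \left(\frac{1}{5 - 6} + \sqrt{-3 + \frac{1}{3 + 5}}\right) = 81 \left(\frac{1}{-1} + \sqrt{-3 + \frac{1}{8}}\right) = 81 \left(-1 + \sqrt{-3 + \frac{1}{8}}\right) = 81 \left(-1 + \sqrt{- \frac{23}{8}}\right) = 81 \left(-1 + \frac{i \sqrt{46}}{4}\right) = -81 + \frac{81 i \sqrt{46}}{4}$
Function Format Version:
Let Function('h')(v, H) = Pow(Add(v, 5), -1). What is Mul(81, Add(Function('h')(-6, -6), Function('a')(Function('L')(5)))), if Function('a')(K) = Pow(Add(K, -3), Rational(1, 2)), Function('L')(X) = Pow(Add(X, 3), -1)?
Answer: Add(-81, Mul(Rational(81, 4), I, Pow(46, Rational(1, 2)))) ≈ Add(-81.000, Mul(137.34, I))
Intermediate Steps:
Function('L')(X) = Pow(Add(3, X), -1)
Function('h')(v, H) = Pow(Add(5, v), -1)
Function('a')(K) = Pow(Add(-3, K), Rational(1, 2))
Mul(81, Add(Function('h')(-6, -6), Function('a')(Function('L')(5)))) = Mul(81, Add(Pow(Add(5, -6), -1), Pow(Add(-3, Pow(Add(3, 5), -1)), Rational(1, 2)))) = Mul(81, Add(Pow(-1, -1), Pow(Add(-3, Pow(8, -1)), Rational(1, 2)))) = Mul(81, Add(-1, Pow(Add(-3, Rational(1, 8)), Rational(1, 2)))) = Mul(81, Add(-1, Pow(Rational(-23, 8), Rational(1, 2)))) = Mul(81, Add(-1, Mul(Rational(1, 4), I, Pow(46, Rational(1, 2))))) = Add(-81, Mul(Rational(81, 4), I, Pow(46, Rational(1, 2))))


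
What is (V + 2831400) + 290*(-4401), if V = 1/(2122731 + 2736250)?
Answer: 7556249942911/4858981 ≈ 1.5551e+6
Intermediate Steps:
V = 1/4858981 ≈ 2.0580e-7
(V + 2831400) + 290*(-4401) = (1/4858981 + 2831400) + 290*(-4401) = 13757718803401/4858981 - 1276290 = 7556249942911/4858981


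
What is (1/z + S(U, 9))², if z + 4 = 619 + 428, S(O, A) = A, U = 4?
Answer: 88134544/1087849 ≈ 81.017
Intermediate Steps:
z = 1043 (z = -4 + (619 + 428) = -4 + 1047 = 1043)
(1/z + S(U, 9))² = (1/1043 + 9)² = (9388/1043)² = 88134544/1087849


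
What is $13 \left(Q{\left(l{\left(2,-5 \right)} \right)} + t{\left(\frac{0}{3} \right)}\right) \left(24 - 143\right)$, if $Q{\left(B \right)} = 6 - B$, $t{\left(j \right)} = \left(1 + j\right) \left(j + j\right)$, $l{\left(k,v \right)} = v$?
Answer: $-17017$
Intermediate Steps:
$t{\left(j \right)} = 2 j \left(1 + j\right)$ ($t{\left(j \right)} = \left(1 + j\right) 2 j = 2 j \left(1 + j\right)$)
$13 \left(Q{\left(l{\left(2,-5 \right)} \right)} + t{\left(\frac{0}{3} \right)}\right) \left(24 - 143\right) = 13 \left(\left(6 - -5\right) + 2 \cdot \frac{0}{3} \left(1 + \frac{0}{3}\right)\right) \left(24 - 143\right) = 13 \left(\left(6 + 5\right) + 2 \cdot 0 \cdot \frac{1}{3} \left(1 + 0 \cdot \frac{1}{3}\right)\right) \left(-119\right) = 13 \left(11 + 2 \cdot 0 \left(1 + 0\right)\right) \left(-119\right) = 13 \left(11 + 2 \cdot 0 \cdot 1\right) \left(-119\right) = 13 \left(11 + 0\right) \left(-119\right) = 13 \cdot 11 \left(-119\right) = 13 \left(-1309\right) = -17017$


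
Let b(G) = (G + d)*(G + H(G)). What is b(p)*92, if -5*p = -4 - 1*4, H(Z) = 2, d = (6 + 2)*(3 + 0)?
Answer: 211968/25 ≈ 8478.7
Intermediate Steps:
d = 24 (d = 8*3 = 24)
p = 8/5 (p = -(-4 - 1*4)/5 = -(-4 - 4)/5 = -1/5*(-8) = 8/5 ≈ 1.6000)
b(G) = (2 + G)*(24 + G) (b(G) = (G + 24)*(G + 2) = (24 + G)*(2 + G) = (2 + G)*(24 + G))
b(p)*92 = (48 + (8/5)**2 + 26*(8/5))*92 = (48 + 64/25 + 208/5)*92 = (2304/25)*92 = 211968/25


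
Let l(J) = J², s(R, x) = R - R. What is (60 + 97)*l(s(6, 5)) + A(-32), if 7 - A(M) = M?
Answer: 39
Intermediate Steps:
s(R, x) = 0
A(M) = 7 - M
(60 + 97)*l(s(6, 5)) + A(-32) = (60 + 97)*0² + (7 - 1*(-32)) = 157*0 + (7 + 32) = 0 + 39 = 39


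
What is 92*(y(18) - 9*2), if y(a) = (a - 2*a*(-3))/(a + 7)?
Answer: -29808/25 ≈ -1192.3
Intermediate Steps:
y(a) = 7*a/(7 + a) (y(a) = (a + 6*a)/(7 + a) = (7*a)/(7 + a) = 7*a/(7 + a))
92*(y(18) - 9*2) = 92*(7*18/(7 + 18) - 9*2) = 92*(7*18/25 - 18) = 92*(7*18*(1/25) - 18) = 92*(126/25 - 18) = 92*(-324/25) = -29808/25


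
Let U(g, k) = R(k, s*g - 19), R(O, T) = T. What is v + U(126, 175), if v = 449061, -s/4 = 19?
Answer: 439466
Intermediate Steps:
s = -76 (s = -4*19 = -76)
U(g, k) = -19 - 76*g (U(g, k) = -76*g - 19 = -19 - 76*g)
v + U(126, 175) = 449061 + (-19 - 76*126) = 449061 + (-19 - 9576) = 449061 - 9595 = 439466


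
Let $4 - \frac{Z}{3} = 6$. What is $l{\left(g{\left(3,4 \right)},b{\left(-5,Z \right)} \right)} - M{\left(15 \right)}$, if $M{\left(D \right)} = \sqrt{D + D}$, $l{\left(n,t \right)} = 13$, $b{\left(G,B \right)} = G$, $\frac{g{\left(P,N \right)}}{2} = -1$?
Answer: $13 - \sqrt{30} \approx 7.5228$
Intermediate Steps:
$Z = -6$ ($Z = 12 - 18 = -6$)
$g{\left(P,N \right)} = -2$ ($g{\left(P,N \right)} = 2 \left(-1\right) = -2$)
$M{\left(D \right)} = \sqrt{2} \sqrt{D}$ ($M{\left(D \right)} = \sqrt{2 D} = \sqrt{2} \sqrt{D}$)
$l{\left(g{\left(3,4 \right)},b{\left(-5,Z \right)} \right)} - M{\left(15 \right)} = 13 - \sqrt{2} \sqrt{15} = 13 - \sqrt{30}$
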